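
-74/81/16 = -37/648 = -0.06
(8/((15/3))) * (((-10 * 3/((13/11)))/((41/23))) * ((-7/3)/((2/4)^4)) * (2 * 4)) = 3627008/533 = 6804.89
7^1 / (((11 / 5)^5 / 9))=196875 / 161051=1.22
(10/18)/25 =1/45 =0.02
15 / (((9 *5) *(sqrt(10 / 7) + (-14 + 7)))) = -49 / 999-sqrt(70) / 999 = -0.06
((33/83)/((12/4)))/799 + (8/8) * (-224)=-14854997/66317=-224.00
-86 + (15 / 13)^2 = -14309 / 169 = -84.67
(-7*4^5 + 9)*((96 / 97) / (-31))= 687264 / 3007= 228.55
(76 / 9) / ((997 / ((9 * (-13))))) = -988 / 997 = -0.99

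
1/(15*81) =1/1215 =0.00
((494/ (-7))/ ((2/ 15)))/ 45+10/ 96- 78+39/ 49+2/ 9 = -625441/ 7056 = -88.64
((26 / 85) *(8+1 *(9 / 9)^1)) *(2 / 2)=234 / 85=2.75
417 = 417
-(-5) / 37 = 5 / 37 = 0.14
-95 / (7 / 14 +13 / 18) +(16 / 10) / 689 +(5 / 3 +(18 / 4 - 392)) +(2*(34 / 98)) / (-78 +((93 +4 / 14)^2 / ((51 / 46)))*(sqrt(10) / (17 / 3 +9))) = -50581573828767251825411 / 109115892557428652610 +62355493706*sqrt(10) / 479904528114653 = -463.56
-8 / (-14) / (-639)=-4 / 4473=-0.00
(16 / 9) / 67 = 16 / 603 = 0.03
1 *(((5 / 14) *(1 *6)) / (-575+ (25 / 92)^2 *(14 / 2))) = -25392 / 6807395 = -0.00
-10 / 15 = -2 / 3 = -0.67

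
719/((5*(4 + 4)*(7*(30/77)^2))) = 608993/36000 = 16.92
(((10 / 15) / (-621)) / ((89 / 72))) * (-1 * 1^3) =0.00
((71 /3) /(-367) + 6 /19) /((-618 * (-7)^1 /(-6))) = -751 /2154657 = -0.00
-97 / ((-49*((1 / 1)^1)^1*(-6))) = -97 / 294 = -0.33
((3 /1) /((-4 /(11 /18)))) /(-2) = 11 /48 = 0.23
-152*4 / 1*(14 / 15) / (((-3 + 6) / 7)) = -59584 / 45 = -1324.09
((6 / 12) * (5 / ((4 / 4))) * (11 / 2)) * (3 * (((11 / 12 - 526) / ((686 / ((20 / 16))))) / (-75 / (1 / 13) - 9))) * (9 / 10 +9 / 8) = 9356985 / 115204096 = 0.08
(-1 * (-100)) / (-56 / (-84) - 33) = -300 / 97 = -3.09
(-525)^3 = -144703125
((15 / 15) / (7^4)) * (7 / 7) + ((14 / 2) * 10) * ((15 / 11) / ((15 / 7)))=1176501 / 26411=44.55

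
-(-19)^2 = -361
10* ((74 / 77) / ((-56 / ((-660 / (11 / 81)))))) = 449550 / 539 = 834.04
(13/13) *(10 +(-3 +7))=14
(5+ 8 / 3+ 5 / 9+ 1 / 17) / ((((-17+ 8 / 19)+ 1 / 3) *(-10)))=24073 / 472260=0.05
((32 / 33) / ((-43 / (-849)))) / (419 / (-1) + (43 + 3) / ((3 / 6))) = -9056 / 154671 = -0.06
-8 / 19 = -0.42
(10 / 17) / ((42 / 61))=305 / 357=0.85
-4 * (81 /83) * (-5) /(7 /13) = 21060 /581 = 36.25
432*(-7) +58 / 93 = -281174 / 93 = -3023.38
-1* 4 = -4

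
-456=-456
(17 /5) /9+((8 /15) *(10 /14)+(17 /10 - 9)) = -4121 /630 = -6.54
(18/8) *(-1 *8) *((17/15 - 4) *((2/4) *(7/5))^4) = 309729/25000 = 12.39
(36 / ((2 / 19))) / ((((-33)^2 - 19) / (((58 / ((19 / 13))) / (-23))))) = -6786 / 12305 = -0.55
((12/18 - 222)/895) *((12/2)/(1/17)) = -22576/895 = -25.22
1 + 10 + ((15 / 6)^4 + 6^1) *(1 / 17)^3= 865409 / 78608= 11.01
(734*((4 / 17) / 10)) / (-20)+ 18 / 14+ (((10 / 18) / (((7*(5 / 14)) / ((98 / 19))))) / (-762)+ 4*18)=14036882306 / 193824225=72.42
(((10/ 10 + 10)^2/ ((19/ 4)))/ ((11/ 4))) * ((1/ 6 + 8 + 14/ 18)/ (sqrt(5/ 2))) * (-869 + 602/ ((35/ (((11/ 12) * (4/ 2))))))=-43884.38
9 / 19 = 0.47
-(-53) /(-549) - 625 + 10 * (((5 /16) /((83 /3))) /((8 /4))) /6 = -911467043 /1458144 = -625.09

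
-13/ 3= -4.33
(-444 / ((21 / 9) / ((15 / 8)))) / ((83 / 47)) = -234765 / 1162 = -202.04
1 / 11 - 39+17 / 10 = -4093 / 110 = -37.21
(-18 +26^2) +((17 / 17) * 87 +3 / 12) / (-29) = 75979 / 116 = 654.99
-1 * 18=-18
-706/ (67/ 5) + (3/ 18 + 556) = 202399/ 402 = 503.48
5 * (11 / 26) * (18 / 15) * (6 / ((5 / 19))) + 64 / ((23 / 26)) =194686 / 1495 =130.22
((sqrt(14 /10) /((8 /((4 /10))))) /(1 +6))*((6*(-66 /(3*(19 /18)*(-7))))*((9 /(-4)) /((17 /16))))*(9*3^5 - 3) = -6671808*sqrt(35) /56525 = -698.29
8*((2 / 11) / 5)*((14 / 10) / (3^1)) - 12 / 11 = -788 / 825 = -0.96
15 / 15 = 1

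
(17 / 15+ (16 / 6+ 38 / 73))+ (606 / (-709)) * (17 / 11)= 8538793 / 2846635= 3.00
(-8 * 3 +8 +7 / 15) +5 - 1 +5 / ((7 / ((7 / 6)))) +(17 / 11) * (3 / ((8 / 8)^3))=-667 / 110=-6.06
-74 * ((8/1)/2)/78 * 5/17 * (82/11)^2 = -62.02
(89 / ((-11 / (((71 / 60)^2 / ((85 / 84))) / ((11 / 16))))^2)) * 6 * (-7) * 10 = -49647512696768 / 39667959375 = -1251.58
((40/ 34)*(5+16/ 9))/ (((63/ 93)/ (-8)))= -302560/ 3213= -94.17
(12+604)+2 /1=618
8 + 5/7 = 8.71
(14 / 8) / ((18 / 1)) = 7 / 72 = 0.10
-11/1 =-11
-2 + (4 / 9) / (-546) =-4916 / 2457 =-2.00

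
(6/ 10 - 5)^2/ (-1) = -484/ 25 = -19.36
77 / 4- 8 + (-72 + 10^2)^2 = 3181 / 4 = 795.25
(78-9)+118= 187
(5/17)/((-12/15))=-25/68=-0.37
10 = 10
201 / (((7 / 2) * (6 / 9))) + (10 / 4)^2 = 2587 / 28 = 92.39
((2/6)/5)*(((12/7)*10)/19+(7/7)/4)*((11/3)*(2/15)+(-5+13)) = 117083/179550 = 0.65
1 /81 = 0.01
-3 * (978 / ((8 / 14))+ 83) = -10767 / 2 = -5383.50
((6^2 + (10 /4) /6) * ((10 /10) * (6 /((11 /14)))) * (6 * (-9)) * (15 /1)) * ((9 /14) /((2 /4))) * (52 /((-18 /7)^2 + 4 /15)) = -15219825075 /6952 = -2189272.88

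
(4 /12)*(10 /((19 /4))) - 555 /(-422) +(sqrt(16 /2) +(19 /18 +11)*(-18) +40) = -4209043 /24054 +2*sqrt(2) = -172.15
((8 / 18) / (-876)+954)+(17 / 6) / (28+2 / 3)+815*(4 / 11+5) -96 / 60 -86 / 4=98866038419 / 18645660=5302.36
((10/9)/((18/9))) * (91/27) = 455/243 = 1.87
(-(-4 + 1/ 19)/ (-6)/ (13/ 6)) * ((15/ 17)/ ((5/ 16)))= -3600/ 4199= -0.86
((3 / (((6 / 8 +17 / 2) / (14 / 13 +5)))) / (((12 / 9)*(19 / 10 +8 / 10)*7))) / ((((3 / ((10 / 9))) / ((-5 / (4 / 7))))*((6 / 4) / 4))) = -79000 / 116883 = -0.68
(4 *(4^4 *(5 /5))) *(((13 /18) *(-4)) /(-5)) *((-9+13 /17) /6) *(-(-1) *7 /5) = -2609152 /2295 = -1136.89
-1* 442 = -442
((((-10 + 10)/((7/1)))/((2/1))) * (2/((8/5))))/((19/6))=0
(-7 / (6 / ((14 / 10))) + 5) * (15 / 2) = 101 / 4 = 25.25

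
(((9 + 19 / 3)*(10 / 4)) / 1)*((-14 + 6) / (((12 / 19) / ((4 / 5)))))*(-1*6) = 6992 / 3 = 2330.67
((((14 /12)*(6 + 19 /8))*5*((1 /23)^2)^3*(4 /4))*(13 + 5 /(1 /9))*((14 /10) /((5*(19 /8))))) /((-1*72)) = -95207 /3037696442280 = -0.00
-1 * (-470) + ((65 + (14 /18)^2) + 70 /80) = 347639 /648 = 536.48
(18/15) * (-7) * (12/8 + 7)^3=-103173/20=-5158.65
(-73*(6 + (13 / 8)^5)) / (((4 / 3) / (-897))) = 111560176143 / 131072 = 851136.60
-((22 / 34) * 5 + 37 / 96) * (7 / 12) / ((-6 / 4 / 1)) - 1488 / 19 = -76.91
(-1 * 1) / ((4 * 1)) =-1 / 4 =-0.25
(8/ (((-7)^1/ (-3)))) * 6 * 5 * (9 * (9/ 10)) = 833.14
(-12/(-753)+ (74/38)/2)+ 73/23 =913371/219374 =4.16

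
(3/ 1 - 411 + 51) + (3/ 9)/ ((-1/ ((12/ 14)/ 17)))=-42485/ 119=-357.02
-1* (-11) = 11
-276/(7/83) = -22908/7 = -3272.57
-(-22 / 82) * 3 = 33 / 41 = 0.80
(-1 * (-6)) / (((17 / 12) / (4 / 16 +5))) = 378 / 17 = 22.24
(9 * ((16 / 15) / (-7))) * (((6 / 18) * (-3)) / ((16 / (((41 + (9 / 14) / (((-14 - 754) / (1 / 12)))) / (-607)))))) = -352665 / 60913664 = -0.01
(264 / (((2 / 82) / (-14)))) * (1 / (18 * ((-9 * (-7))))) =-133.63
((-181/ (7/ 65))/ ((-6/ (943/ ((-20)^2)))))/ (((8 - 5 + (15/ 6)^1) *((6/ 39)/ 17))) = 490372259/ 36960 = 13267.65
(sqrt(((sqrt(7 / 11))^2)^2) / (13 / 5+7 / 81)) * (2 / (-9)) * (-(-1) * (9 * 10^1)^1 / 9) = -1575 / 2992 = -0.53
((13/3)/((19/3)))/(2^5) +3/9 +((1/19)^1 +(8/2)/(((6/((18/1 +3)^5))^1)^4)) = 1566266713923579088624217519/1824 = 858698856317751693324680.70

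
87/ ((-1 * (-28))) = 3.11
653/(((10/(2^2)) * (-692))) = -653/1730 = -0.38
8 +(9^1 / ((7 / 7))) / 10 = 89 / 10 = 8.90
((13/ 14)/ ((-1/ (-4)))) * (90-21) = 1794/ 7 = 256.29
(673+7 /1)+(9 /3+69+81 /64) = 753.27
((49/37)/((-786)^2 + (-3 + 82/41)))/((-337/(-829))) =40621/7703285855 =0.00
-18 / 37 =-0.49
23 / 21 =1.10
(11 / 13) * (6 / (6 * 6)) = 0.14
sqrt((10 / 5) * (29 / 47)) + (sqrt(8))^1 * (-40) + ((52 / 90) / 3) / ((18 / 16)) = -80 * sqrt(2) + 208 / 1215 + sqrt(2726) / 47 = -111.86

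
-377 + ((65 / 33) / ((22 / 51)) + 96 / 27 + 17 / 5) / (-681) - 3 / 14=-9791531971 / 25956315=-377.23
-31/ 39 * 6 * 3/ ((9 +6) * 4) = -0.24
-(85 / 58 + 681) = -39583 / 58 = -682.47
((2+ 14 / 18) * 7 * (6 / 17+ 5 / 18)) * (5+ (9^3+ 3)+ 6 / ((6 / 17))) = 12733175 / 1377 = 9247.04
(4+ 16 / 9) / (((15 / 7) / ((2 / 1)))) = 728 / 135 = 5.39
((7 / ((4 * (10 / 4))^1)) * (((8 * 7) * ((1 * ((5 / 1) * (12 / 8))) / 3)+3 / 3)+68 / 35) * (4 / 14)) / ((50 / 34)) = 19.44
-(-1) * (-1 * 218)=-218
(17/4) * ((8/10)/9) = 17/45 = 0.38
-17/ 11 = -1.55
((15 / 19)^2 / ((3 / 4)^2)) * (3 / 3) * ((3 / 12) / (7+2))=100 / 3249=0.03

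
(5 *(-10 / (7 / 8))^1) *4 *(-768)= 1228800 / 7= 175542.86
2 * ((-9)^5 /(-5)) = 118098 /5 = 23619.60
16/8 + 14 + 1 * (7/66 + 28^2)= 52807/66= 800.11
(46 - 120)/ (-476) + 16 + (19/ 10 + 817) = 496858/ 595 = 835.06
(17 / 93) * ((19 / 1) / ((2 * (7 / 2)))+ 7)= 1156 / 651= 1.78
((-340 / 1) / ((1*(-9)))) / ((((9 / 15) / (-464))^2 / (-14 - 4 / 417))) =-10690953472000 / 33777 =-316515779.14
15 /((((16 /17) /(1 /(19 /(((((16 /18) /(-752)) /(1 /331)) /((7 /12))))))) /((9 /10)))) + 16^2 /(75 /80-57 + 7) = -449420291 /78512560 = -5.72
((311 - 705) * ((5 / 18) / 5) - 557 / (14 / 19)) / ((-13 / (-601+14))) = -57528935 / 1638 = -35121.45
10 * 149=1490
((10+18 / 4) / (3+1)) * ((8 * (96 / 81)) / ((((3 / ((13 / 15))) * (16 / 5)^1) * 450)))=377 / 54675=0.01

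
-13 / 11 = -1.18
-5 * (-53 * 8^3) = 135680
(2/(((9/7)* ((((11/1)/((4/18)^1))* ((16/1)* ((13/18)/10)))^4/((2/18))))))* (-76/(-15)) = 16625/203226538086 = 0.00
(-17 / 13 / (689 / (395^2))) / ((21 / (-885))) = 12479.71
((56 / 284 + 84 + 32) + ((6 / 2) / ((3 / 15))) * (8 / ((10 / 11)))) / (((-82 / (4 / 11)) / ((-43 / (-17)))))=-137772 / 49487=-2.78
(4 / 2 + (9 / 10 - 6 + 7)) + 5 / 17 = 713 / 170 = 4.19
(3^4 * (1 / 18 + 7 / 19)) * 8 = 5220 / 19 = 274.74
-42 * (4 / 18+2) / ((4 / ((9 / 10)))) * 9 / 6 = -63 / 2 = -31.50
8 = 8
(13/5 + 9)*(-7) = -406/5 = -81.20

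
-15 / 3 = -5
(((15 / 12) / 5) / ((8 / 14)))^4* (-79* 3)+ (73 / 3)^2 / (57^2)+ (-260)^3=-33681576071345573 / 1916338176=-17576008.50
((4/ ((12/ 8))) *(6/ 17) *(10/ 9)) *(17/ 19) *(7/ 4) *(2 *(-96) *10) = -179200/ 57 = -3143.86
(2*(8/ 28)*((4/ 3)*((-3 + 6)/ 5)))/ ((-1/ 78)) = -1248/ 35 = -35.66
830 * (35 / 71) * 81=2353050 / 71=33141.55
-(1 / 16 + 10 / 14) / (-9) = 29 / 336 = 0.09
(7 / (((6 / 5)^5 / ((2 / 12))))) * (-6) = -21875 / 7776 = -2.81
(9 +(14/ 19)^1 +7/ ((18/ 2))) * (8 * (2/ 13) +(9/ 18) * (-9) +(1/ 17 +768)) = 101298421/ 12597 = 8041.47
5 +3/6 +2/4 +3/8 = 51/8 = 6.38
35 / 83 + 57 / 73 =7286 / 6059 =1.20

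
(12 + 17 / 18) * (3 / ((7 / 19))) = 4427 / 42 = 105.40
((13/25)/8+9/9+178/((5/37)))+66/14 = 1852171/1400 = 1322.98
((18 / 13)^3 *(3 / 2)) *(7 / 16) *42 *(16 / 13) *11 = 28291032 / 28561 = 990.55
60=60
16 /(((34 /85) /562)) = 22480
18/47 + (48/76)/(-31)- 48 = -1318746/27683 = -47.64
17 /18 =0.94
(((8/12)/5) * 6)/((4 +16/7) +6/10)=28/241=0.12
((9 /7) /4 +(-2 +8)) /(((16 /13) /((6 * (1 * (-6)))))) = -20709 /112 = -184.90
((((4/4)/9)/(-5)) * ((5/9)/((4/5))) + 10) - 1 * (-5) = 4855/324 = 14.98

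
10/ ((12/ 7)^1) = 35/ 6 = 5.83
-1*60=-60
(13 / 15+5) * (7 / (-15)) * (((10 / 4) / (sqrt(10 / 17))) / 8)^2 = -0.45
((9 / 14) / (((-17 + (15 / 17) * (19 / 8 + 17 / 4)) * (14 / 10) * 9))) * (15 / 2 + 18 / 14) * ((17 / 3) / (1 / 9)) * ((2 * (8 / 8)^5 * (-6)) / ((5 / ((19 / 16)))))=148257 / 25382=5.84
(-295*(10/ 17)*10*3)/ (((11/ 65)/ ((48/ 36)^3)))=-122720000/ 1683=-72917.41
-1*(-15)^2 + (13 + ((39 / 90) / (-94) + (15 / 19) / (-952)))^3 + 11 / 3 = 1972.91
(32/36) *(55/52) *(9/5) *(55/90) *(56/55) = 1.05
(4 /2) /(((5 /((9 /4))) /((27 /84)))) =81 /280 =0.29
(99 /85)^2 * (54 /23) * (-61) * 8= -258275952 /166175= -1554.24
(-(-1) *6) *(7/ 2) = 21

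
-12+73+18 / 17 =1055 / 17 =62.06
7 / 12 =0.58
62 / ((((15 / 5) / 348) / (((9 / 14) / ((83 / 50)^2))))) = 80910000 / 48223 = 1677.83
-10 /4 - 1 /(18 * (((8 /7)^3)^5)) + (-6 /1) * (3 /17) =-38396489750407079 /10766417859182592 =-3.57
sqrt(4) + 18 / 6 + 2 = 7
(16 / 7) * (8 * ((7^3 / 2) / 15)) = 3136 / 15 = 209.07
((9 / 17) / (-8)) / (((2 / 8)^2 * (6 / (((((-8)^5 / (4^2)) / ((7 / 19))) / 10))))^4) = -73364200879818801152 / 229595625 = -319536580367.41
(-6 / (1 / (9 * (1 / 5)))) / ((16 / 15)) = -81 / 8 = -10.12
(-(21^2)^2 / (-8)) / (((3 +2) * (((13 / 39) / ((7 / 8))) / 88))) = 44925111 / 40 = 1123127.78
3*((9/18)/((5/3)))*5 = 4.50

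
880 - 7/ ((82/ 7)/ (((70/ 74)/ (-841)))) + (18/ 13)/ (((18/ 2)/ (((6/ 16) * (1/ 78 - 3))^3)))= 65654001987471251/ 74625102063616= 879.78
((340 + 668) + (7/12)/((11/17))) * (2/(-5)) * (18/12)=-26635/44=-605.34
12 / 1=12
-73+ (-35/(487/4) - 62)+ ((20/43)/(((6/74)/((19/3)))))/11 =-273625225/2073159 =-131.98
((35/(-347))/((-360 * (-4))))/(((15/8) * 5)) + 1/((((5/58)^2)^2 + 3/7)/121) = 8980253824055759/31811374244700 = 282.30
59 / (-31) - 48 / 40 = -481 / 155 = -3.10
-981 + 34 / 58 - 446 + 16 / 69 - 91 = -3035881 / 2001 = -1517.18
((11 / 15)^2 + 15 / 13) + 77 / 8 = 264809 / 23400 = 11.32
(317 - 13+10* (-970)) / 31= -9396 / 31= -303.10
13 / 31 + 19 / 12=2.00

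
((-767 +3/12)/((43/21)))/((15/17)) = -364973/860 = -424.39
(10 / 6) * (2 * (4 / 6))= 20 / 9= 2.22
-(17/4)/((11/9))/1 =-153/44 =-3.48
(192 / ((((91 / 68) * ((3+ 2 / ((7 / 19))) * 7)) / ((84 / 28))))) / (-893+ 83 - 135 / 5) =-4352 / 499317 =-0.01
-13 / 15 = -0.87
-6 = -6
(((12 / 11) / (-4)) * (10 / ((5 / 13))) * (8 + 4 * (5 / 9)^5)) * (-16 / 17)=201715072 / 3680721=54.80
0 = 0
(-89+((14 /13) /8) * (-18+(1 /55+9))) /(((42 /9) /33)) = -89307 /140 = -637.91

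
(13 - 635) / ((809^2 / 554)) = -344588 / 654481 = -0.53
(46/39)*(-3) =-46/13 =-3.54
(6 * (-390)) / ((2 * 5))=-234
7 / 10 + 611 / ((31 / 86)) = 525677 / 310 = 1695.73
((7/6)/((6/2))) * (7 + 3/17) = 427/153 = 2.79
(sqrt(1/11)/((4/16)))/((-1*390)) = -2*sqrt(11)/2145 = -0.00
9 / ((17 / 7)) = 63 / 17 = 3.71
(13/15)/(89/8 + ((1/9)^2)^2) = 227448/2919685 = 0.08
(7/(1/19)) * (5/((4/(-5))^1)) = -831.25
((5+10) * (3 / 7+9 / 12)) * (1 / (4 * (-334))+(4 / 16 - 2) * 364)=-421261335 / 37408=-11261.26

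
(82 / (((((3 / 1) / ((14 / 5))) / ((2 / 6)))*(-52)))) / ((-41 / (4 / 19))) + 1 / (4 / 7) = 1.75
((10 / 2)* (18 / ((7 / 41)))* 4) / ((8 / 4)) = 7380 / 7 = 1054.29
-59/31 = -1.90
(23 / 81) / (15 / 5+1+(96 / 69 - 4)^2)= 0.03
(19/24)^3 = 6859/13824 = 0.50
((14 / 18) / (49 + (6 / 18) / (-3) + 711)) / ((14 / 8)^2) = 16 / 47873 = 0.00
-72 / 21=-24 / 7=-3.43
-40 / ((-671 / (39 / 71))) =1560 / 47641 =0.03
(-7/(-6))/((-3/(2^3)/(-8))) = 224/9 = 24.89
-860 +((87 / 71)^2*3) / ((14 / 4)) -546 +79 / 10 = -1396.81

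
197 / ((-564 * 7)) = -197 / 3948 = -0.05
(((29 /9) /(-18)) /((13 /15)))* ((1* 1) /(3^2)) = -145 /6318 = -0.02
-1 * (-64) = 64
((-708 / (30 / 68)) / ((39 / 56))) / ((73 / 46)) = -20669824 / 14235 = -1452.04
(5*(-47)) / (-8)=235 / 8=29.38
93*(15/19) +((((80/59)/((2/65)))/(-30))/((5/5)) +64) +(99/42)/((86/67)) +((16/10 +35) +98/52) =46393036943/263188380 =176.27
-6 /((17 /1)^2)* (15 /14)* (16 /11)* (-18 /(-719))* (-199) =2579040 /15999907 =0.16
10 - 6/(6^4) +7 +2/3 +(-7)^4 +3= 523079/216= 2421.66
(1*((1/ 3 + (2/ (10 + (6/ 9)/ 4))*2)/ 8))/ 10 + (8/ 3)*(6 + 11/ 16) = 87071/ 4880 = 17.84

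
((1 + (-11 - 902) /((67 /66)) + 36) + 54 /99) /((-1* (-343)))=-635167 /252791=-2.51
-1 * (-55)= 55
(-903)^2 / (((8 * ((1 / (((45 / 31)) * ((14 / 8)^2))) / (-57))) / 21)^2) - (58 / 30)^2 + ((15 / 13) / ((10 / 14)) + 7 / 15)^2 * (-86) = 2879976525896722098907 / 7982727168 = 360776018682.13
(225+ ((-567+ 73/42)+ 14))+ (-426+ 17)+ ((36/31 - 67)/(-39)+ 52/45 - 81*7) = -1299.42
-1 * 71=-71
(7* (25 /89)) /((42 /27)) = 225 /178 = 1.26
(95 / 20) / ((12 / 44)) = 209 / 12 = 17.42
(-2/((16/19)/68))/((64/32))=-323/4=-80.75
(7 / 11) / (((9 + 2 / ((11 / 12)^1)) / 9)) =21 / 41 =0.51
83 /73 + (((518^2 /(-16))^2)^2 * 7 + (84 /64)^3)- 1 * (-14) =165553739679591892281029 /299008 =553676622965244716.80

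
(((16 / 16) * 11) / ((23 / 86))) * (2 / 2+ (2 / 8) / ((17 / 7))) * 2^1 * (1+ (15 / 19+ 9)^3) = 228519839625 / 2681869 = 85209.17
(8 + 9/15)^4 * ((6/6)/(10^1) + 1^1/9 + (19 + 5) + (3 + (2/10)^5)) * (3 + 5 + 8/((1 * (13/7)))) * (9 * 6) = 502364526628128/5078125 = 98927168.32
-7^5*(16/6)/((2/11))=-739508/3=-246502.67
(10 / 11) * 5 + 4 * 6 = 314 / 11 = 28.55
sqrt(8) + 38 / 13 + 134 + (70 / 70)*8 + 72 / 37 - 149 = -1025 / 481 + 2*sqrt(2) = 0.70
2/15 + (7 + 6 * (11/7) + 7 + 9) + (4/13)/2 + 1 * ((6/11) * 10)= 573127/15015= 38.17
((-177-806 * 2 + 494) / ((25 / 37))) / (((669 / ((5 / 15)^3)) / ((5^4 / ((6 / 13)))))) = -15572375 / 108378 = -143.69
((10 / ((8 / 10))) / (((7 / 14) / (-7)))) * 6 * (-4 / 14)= 300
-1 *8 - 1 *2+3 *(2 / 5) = -44 / 5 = -8.80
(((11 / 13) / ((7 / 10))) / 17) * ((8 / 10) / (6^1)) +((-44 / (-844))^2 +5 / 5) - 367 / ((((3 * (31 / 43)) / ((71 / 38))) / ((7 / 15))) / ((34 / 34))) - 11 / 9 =-148.17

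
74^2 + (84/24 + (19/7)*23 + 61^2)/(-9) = 636959/126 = 5055.23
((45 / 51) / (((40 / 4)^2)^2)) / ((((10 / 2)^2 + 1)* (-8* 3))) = -1 / 7072000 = -0.00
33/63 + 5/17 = 292/357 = 0.82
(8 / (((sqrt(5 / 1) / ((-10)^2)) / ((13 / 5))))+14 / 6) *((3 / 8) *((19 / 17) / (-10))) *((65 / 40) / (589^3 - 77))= -741 *sqrt(5) / 5344182560 - 133 / 171013841920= -0.00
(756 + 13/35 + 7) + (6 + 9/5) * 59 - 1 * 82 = 7991/7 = 1141.57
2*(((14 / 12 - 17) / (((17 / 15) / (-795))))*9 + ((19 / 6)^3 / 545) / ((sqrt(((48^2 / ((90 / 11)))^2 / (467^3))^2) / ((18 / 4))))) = 17685075535534445 / 88164139008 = 200592.62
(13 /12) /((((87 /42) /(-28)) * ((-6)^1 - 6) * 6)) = 637 /3132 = 0.20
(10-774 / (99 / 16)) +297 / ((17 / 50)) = 141828 / 187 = 758.44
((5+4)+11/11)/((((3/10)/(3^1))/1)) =100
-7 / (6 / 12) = -14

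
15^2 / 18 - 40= -55 / 2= -27.50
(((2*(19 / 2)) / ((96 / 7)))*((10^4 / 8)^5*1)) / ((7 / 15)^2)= 135898590087890625 / 7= 19414084298270089.29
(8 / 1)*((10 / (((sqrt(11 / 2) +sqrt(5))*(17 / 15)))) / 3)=800 / (17*(2*sqrt(5) +sqrt(22)))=5.14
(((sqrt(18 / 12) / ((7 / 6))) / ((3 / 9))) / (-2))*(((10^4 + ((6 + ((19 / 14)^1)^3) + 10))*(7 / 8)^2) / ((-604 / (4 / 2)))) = 247416867*sqrt(6) / 15153152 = 39.99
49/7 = 7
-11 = -11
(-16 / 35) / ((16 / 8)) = -8 / 35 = -0.23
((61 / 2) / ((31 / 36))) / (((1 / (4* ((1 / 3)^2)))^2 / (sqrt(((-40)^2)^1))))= 78080 / 279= 279.86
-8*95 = -760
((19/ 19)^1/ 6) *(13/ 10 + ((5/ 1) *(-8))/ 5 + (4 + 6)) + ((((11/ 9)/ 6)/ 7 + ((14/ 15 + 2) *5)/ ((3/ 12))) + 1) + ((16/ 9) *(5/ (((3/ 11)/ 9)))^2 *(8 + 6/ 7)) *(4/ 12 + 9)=15124259729/ 3780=4001126.91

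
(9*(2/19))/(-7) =-18/133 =-0.14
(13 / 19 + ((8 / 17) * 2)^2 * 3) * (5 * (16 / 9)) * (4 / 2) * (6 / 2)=2935840 / 16473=178.22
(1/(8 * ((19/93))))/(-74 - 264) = -93/51376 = -0.00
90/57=30/19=1.58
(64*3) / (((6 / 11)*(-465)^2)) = 352 / 216225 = 0.00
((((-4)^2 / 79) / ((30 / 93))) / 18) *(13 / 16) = 403 / 14220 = 0.03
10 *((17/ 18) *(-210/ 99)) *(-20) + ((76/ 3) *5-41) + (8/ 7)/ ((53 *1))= 486.36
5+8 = 13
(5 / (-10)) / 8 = -1 / 16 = -0.06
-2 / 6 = -1 / 3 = -0.33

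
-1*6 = -6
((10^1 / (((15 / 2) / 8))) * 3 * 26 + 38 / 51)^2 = 1803700900 / 2601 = 693464.40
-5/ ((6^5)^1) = -5/ 7776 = -0.00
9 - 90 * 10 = -891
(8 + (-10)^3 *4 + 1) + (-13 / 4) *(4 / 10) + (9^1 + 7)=-3976.30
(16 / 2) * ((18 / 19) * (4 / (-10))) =-288 / 95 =-3.03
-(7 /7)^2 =-1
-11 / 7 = -1.57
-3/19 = -0.16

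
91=91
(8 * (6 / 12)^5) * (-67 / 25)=-67 / 100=-0.67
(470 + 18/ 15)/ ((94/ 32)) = 37696/ 235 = 160.41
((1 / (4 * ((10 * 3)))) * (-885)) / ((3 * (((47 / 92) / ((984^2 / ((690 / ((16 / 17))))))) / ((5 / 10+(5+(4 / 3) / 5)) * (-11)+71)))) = -2881745024 / 59925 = -48089.20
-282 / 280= -141 / 140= -1.01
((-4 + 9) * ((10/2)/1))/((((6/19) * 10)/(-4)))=-95/3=-31.67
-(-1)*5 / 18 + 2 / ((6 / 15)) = 95 / 18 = 5.28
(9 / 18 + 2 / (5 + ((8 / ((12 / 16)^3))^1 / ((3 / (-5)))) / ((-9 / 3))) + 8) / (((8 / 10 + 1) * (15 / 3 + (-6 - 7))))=-65147 / 108720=-0.60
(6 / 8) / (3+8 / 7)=21 / 116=0.18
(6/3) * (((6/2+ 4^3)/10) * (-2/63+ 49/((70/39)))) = 1150993/3150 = 365.39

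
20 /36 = 5 /9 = 0.56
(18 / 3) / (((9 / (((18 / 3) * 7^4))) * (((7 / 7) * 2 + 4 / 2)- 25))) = -1372 / 3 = -457.33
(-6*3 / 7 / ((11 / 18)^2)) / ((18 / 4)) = -1296 / 847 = -1.53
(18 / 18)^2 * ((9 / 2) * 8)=36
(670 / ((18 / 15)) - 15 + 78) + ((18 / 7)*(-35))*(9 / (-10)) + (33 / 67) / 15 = 705878 / 1005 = 702.37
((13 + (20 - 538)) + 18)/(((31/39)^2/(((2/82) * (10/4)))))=-3703635/78802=-47.00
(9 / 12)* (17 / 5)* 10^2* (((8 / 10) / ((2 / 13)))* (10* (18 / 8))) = 29835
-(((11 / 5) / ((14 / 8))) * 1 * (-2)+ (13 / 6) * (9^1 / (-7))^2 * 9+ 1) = -15053 / 490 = -30.72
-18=-18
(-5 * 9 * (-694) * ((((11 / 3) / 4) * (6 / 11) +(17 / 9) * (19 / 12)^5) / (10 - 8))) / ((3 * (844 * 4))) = 74975295845 / 2520170496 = 29.75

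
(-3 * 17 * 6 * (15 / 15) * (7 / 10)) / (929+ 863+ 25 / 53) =-18921 / 158335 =-0.12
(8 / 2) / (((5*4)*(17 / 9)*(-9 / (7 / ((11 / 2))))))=-14 / 935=-0.01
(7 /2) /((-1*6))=-7 /12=-0.58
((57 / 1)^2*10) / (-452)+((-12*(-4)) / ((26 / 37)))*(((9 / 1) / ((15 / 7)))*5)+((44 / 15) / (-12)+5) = 180775567 / 132210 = 1367.34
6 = 6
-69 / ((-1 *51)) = 23 / 17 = 1.35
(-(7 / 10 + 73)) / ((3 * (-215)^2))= -737 / 1386750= -0.00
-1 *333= -333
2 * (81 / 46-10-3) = -517 / 23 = -22.48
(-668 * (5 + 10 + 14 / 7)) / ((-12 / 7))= 19873 / 3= 6624.33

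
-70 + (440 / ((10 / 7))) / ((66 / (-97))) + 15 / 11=-17203 / 33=-521.30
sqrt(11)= 3.32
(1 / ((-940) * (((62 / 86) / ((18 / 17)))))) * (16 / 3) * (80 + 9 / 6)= -84108 / 123845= -0.68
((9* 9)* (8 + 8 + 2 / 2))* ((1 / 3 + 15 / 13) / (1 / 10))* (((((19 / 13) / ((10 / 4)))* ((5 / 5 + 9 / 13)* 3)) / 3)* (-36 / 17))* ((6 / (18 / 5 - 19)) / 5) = 51414912 / 15379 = 3343.19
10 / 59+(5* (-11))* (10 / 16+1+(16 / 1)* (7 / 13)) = -3454885 / 6136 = -563.05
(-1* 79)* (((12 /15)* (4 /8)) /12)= -2.63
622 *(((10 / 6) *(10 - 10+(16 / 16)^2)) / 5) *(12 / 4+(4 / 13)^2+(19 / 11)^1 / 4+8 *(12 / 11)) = 2540.61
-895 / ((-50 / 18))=1611 / 5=322.20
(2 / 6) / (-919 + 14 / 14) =-0.00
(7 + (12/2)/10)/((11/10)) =76/11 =6.91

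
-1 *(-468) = 468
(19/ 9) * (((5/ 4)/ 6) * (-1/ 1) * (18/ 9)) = -95/ 108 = -0.88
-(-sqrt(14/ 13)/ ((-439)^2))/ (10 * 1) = sqrt(182)/ 25053730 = 0.00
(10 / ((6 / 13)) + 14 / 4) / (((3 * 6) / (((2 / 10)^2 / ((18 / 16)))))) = 302 / 6075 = 0.05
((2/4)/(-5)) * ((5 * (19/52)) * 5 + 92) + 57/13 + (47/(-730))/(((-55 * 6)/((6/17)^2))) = -3456623301/603374200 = -5.73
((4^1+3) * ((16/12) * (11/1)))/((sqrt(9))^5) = 308/729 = 0.42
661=661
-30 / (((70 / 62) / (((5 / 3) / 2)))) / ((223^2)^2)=-155 / 17310814087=-0.00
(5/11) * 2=10/11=0.91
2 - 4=-2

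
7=7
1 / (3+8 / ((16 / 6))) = 1 / 6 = 0.17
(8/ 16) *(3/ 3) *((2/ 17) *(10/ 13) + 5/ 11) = 1325/ 4862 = 0.27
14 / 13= 1.08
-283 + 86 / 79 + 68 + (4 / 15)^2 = -3801011 / 17775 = -213.84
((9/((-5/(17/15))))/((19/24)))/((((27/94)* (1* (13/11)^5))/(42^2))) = -1210619078592/176364175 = -6864.31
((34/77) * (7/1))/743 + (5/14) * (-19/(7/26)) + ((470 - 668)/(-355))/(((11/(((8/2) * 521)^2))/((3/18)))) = 5214299457041/142169335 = 36676.68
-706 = -706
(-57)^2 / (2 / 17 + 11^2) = 26.83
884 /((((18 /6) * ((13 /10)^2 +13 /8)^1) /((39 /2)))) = 5200 /3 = 1733.33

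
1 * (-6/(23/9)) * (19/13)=-1026/299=-3.43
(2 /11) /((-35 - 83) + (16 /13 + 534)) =13 /29832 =0.00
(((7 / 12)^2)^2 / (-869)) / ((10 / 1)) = -2401 / 180195840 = -0.00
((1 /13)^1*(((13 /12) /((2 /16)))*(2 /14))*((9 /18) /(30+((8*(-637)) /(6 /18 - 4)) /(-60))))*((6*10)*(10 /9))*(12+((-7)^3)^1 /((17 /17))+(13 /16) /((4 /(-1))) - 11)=-30113875 /189504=-158.91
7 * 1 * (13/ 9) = 91/ 9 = 10.11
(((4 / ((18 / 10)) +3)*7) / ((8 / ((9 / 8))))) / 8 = 329 / 512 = 0.64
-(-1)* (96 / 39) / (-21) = -0.12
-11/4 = -2.75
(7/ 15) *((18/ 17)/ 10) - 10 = -4229/ 425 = -9.95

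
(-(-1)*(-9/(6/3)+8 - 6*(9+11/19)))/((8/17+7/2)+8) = -34867/7733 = -4.51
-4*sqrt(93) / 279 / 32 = -sqrt(93) / 2232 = -0.00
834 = 834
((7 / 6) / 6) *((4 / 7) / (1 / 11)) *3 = 11 / 3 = 3.67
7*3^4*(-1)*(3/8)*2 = -1701/4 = -425.25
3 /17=0.18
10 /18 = 5 /9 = 0.56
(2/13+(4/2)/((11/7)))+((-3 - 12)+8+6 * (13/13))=61/143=0.43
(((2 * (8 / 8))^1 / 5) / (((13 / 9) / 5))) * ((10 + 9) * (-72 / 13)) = -24624 / 169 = -145.70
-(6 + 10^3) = -1006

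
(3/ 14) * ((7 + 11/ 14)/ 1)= 327/ 196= 1.67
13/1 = 13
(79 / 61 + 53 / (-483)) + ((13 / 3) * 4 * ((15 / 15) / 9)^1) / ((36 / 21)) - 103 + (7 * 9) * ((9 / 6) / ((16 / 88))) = 1333446803 / 3182004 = 419.06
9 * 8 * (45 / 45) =72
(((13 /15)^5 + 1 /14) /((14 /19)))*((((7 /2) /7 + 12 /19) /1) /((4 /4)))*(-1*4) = -256171511 /74418750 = -3.44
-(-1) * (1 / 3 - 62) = -185 / 3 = -61.67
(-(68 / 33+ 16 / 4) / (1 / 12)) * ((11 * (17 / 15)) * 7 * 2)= -38080 / 3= -12693.33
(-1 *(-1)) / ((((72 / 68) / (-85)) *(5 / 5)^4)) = -1445 / 18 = -80.28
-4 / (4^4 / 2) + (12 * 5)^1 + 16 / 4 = 63.97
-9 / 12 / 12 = -1 / 16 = -0.06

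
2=2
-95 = -95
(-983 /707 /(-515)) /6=983 /2184630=0.00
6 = 6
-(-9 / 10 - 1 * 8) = 89 / 10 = 8.90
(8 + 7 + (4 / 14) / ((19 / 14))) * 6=91.26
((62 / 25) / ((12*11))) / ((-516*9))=-31 / 7662600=-0.00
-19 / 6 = -3.17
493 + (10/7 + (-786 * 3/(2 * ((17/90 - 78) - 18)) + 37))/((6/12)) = 35882687/60361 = 594.47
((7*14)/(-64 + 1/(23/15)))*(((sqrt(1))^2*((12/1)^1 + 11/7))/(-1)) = 30590/1457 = 21.00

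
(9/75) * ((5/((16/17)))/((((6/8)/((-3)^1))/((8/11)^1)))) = -102/55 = -1.85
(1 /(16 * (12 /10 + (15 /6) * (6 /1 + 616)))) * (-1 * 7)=-35 /124496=-0.00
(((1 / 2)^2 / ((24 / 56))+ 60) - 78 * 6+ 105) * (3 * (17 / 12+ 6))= -322981 / 48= -6728.77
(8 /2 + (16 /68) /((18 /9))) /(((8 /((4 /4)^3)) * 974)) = 35 /66232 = 0.00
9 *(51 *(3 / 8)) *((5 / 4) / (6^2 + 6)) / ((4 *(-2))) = -2295 / 3584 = -0.64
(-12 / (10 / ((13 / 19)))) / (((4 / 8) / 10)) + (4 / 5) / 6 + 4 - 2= -4072 / 285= -14.29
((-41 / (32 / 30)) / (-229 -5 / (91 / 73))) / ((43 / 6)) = 18655 / 810464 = 0.02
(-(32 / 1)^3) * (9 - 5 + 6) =-327680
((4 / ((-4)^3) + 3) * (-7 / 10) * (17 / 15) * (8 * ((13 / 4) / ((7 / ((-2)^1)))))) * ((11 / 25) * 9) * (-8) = -342771 / 625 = -548.43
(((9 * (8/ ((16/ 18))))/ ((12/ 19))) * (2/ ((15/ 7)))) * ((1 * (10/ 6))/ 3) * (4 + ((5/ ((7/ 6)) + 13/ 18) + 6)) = 35929/ 36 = 998.03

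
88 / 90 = 44 / 45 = 0.98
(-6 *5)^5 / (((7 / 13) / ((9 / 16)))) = -177693750 / 7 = -25384821.43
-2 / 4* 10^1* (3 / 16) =-15 / 16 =-0.94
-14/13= -1.08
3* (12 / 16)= 9 / 4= 2.25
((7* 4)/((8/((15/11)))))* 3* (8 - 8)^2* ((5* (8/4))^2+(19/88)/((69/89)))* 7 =0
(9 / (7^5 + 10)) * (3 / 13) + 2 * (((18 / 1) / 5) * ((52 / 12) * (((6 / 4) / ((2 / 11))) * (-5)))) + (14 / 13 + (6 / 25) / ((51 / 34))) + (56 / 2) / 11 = -77148030526 / 60120775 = -1283.22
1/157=0.01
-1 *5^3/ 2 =-125/ 2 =-62.50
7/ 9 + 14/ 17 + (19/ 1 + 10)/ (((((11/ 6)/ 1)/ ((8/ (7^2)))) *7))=1.97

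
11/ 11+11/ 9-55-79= -1186/ 9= -131.78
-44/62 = -22/31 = -0.71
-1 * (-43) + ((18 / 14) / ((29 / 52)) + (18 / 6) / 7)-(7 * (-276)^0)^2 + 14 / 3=853 / 609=1.40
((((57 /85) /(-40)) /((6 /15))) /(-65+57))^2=3249 /118374400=0.00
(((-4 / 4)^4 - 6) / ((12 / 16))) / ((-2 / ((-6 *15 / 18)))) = -50 / 3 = -16.67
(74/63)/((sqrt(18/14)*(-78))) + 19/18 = 19/18 - 37*sqrt(7)/7371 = 1.04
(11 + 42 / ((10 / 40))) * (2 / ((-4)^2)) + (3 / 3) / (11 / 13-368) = 854263 / 38184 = 22.37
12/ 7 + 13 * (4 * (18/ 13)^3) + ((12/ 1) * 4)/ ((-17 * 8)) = 2803410/ 20111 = 139.40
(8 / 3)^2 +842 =7642 / 9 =849.11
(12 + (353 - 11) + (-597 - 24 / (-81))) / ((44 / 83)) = -543899 / 1188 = -457.83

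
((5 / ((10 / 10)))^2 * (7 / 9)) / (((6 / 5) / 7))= 113.43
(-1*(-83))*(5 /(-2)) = -415 /2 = -207.50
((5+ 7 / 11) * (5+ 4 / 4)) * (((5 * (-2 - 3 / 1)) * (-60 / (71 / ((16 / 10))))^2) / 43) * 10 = -857088000 / 2384393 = -359.46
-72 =-72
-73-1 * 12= -85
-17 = -17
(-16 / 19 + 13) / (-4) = -231 / 76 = -3.04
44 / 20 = 11 / 5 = 2.20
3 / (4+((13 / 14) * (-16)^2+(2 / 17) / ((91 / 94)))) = 4641 / 374120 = 0.01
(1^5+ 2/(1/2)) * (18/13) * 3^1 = 270/13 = 20.77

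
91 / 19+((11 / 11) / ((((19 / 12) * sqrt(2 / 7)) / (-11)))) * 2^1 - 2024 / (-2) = 990.79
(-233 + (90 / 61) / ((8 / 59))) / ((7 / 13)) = -412.51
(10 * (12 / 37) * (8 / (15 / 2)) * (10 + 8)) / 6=384 / 37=10.38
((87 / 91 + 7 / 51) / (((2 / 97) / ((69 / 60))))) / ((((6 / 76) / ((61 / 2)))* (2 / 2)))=6559994473 / 278460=23558.12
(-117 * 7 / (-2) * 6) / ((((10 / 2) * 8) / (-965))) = -474201 / 8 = -59275.12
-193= -193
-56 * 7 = -392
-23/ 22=-1.05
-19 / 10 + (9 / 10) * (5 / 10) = -29 / 20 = -1.45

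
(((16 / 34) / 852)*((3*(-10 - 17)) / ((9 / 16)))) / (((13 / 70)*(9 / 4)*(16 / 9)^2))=-945 / 15691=-0.06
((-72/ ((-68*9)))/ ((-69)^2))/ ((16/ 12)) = 1/ 53958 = 0.00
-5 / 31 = -0.16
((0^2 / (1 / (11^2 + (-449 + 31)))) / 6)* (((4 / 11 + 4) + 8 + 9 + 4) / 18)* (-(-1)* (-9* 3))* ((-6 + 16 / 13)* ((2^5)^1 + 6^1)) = 0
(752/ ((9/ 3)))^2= 62833.78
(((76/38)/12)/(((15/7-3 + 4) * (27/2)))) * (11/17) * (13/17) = 91/46818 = 0.00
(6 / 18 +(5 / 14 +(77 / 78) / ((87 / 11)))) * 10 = 193640 / 23751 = 8.15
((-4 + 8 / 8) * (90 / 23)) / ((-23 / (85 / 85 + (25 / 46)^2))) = 370035 / 559682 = 0.66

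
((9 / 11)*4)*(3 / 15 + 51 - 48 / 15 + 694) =26712 / 11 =2428.36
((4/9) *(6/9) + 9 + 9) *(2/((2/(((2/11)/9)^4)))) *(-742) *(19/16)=-0.00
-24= -24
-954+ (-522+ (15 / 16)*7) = -23511 / 16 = -1469.44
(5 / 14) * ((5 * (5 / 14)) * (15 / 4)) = 2.39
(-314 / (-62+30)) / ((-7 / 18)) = -1413 / 56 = -25.23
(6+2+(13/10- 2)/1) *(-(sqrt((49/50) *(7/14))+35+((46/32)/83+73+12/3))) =-54636339/66400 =-822.84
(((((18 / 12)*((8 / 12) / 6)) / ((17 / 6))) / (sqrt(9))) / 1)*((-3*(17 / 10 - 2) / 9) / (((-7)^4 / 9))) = 3 / 408170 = 0.00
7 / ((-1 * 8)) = -7 / 8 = -0.88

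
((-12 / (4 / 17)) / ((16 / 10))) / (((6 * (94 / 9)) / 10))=-5.09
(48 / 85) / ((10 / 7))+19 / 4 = 5.15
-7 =-7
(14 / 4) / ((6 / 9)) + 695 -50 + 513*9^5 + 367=30293154.25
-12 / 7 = -1.71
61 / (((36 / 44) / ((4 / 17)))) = 2684 / 153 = 17.54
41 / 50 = 0.82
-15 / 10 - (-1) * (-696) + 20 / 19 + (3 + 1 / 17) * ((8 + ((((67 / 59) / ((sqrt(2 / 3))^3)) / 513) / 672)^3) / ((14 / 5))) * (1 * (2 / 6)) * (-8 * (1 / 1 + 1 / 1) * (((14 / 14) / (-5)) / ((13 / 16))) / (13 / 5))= -122045825 / 176358 + 1503815 * sqrt(6) / 30131622396864133576704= -692.03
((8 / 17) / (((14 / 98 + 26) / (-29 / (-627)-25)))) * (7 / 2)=-3066616 / 1950597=-1.57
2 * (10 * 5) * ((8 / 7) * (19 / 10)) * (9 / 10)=1368 / 7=195.43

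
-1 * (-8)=8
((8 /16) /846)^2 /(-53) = -1 /151731792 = -0.00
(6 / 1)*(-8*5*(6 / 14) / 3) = -240 / 7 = -34.29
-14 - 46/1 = -60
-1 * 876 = -876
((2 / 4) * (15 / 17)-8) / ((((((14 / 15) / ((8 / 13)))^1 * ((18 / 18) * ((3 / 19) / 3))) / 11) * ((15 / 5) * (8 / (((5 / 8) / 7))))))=-1342825 / 346528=-3.88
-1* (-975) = 975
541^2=292681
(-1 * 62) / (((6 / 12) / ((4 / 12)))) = -124 / 3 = -41.33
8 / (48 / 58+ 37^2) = 232 / 39725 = 0.01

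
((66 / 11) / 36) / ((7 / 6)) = 1 / 7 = 0.14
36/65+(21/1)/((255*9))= 5599/9945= 0.56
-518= -518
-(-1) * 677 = 677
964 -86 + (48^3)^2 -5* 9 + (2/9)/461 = 50744723291255/4149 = 12230591297.00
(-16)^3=-4096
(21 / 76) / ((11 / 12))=63 / 209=0.30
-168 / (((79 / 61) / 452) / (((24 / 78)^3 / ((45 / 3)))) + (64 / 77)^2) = -1757676619776 / 22663659773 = -77.55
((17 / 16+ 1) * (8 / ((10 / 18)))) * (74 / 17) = 10989 / 85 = 129.28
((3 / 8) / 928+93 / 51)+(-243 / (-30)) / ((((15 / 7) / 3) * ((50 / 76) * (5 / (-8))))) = -10157750897 / 394400000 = -25.75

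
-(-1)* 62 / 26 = 31 / 13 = 2.38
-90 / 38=-45 / 19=-2.37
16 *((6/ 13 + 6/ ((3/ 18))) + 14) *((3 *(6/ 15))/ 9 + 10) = 1595392/ 195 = 8181.50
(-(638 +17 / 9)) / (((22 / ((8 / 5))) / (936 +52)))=-22759568 / 495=-45978.93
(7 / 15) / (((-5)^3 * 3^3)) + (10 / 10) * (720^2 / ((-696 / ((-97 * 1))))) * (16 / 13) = 1697111997361 / 19085625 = 88920.95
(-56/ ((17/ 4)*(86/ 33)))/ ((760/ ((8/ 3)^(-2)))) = -2079/ 2222240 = -0.00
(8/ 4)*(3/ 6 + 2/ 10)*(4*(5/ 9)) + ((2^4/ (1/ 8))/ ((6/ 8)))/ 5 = 1676/ 45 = 37.24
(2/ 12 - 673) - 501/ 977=-3947155/ 5862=-673.35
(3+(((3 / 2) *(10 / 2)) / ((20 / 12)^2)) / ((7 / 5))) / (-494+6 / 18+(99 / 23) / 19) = -90459 / 9056600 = -0.01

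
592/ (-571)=-592/ 571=-1.04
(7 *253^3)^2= 12850475770083721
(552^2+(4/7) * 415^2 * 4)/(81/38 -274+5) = -185764064/70987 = -2616.87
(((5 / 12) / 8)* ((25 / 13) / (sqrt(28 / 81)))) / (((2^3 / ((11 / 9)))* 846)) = 1375* sqrt(7) / 118250496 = 0.00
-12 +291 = 279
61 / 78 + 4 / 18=235 / 234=1.00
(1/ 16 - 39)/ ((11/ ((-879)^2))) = -481355343/ 176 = -2734973.54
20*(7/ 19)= 140/ 19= 7.37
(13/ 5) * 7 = 91/ 5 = 18.20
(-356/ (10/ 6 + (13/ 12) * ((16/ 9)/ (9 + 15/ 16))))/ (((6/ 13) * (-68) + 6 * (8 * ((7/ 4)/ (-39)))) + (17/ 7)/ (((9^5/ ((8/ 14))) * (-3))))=879889326147/ 154221202724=5.71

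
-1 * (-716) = 716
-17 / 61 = -0.28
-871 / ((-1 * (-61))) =-871 / 61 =-14.28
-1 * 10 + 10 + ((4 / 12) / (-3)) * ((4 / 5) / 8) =-1 / 90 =-0.01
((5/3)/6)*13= 65/18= 3.61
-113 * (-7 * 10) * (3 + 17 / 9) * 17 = 5916680 / 9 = 657408.89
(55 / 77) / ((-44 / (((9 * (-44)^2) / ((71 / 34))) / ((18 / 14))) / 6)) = -44880 / 71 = -632.11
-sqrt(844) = -2 * sqrt(211) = -29.05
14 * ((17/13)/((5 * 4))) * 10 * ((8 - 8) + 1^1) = 119/13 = 9.15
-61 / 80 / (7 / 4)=-61 / 140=-0.44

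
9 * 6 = 54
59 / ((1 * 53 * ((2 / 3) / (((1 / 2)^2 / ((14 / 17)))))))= 3009 / 5936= 0.51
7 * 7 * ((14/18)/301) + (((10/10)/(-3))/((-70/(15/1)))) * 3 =0.34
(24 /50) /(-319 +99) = -3 /1375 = -0.00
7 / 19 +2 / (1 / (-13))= -487 / 19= -25.63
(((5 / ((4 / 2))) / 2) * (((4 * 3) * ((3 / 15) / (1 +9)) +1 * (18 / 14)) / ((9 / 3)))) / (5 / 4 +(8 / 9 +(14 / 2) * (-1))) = -801 / 6125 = -0.13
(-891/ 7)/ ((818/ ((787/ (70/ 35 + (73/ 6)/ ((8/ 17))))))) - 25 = -112524983/ 3827831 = -29.40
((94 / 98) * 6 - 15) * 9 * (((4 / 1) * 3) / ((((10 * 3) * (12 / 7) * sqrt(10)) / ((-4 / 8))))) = 1359 * sqrt(10) / 1400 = 3.07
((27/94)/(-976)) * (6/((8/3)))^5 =-1594323/93945856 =-0.02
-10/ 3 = -3.33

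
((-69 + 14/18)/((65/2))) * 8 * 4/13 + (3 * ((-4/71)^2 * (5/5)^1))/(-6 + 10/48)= -27543428864/5328815895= -5.17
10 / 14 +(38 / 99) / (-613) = 303169 / 424809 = 0.71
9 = 9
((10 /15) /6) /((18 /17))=17 /162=0.10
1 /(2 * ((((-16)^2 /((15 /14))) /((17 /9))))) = 0.00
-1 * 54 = -54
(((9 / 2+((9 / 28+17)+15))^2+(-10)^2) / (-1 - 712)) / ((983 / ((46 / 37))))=-1141361 / 441980392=-0.00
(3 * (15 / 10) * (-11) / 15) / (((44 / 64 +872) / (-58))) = 15312 / 69815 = 0.22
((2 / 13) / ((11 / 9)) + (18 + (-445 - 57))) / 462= -1.05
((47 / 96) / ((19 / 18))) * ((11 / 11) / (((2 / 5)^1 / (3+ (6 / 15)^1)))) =2397 / 608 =3.94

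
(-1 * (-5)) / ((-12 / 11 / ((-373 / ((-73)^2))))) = 20515 / 63948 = 0.32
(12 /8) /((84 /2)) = 1 /28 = 0.04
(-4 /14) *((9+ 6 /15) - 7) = -24 /35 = -0.69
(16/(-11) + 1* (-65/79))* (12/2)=-11874/869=-13.66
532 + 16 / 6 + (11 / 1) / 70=112313 / 210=534.82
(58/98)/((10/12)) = 174/245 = 0.71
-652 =-652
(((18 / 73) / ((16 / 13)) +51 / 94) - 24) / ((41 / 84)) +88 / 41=-12801725 / 281342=-45.50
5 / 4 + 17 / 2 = 39 / 4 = 9.75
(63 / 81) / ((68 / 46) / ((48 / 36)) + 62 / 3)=322 / 9015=0.04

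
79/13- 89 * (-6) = 7021/13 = 540.08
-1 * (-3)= 3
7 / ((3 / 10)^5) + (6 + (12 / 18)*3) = 701944 / 243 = 2888.66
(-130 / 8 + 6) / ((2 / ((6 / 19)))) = -123 / 76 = -1.62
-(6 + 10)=-16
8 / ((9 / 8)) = 64 / 9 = 7.11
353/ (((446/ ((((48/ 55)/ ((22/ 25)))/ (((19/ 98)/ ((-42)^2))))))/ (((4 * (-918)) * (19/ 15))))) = -896317809408/ 26983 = -33217870.86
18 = 18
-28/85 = -0.33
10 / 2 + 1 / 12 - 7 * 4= -275 / 12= -22.92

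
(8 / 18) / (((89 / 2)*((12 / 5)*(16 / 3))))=5 / 6408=0.00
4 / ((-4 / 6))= -6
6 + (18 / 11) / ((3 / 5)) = 96 / 11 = 8.73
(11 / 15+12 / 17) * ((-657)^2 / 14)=52805061 / 1190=44374.00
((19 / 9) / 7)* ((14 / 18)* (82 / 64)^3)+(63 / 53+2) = 517964599 / 140673024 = 3.68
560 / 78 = 280 / 39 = 7.18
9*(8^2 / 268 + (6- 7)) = -459 / 67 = -6.85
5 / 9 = 0.56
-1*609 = -609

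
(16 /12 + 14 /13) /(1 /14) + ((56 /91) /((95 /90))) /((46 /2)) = 575524 /17043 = 33.77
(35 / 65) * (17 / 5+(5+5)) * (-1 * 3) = -1407 / 65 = -21.65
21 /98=3 /14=0.21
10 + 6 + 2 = 18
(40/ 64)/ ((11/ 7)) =35/ 88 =0.40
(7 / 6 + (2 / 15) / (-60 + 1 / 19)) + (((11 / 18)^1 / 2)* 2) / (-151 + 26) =1485823 / 1281375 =1.16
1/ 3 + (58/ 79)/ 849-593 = -39750688/ 67071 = -592.67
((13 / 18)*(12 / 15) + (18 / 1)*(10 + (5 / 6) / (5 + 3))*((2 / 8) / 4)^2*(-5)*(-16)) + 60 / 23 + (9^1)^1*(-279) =-324705511 / 132480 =-2450.98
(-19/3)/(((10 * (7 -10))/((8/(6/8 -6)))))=-304/945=-0.32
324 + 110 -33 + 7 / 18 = 401.39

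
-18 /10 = -9 /5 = -1.80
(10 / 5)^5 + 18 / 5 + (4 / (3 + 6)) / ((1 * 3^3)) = 43274 / 1215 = 35.62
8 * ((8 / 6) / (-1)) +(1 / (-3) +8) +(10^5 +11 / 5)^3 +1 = 125008250181501081 / 125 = 1000066001452008.65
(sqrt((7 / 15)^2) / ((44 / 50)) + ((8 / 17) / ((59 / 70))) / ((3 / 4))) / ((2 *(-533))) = -84385 / 70567068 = -0.00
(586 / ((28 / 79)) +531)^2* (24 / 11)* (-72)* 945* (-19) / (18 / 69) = 3972382568006040 / 77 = 51589384000078.44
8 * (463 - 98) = 2920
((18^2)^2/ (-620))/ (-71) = 26244/ 11005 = 2.38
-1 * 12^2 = -144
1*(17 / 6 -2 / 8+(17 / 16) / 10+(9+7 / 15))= 389 / 32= 12.16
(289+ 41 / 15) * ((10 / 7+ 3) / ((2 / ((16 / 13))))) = 1085248 / 1365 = 795.05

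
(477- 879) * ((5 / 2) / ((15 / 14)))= -938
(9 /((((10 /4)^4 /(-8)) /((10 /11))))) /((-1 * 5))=2304 /6875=0.34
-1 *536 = -536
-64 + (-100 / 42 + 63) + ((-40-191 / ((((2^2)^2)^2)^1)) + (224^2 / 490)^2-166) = 1381045069 / 134400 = 10275.63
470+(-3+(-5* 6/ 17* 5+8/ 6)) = 23435/ 51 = 459.51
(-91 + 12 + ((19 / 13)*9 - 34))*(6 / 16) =-1947 / 52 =-37.44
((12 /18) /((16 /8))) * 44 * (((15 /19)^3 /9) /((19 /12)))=66000 /130321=0.51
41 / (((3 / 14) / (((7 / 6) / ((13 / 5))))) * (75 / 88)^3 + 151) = 0.27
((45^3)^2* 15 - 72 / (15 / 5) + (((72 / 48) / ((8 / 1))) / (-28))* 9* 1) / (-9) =-18600434996407 / 1344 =-13839609372.33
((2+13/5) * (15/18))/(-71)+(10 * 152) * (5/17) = 3237209/7242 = 447.00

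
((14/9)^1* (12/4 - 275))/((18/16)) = -30464/81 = -376.10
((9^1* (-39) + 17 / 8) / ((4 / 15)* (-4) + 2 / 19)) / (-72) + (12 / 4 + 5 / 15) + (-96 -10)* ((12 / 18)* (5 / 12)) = -4916395 / 157824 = -31.15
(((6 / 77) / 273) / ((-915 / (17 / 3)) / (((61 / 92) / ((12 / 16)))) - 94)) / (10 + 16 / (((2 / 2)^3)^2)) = -17 / 428400973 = -0.00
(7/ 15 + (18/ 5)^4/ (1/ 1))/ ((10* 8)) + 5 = 1065803/ 150000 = 7.11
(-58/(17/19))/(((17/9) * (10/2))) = -9918/1445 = -6.86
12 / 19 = 0.63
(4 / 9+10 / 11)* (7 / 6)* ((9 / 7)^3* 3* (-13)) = -70551 / 539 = -130.89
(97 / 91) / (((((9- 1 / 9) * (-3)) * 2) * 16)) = -291 / 232960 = -0.00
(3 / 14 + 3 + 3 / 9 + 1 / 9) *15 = 2305 / 42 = 54.88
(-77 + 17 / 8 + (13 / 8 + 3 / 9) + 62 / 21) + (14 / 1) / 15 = -28993 / 420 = -69.03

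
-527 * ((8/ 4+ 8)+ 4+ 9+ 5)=-14756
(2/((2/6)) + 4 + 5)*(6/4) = 45/2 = 22.50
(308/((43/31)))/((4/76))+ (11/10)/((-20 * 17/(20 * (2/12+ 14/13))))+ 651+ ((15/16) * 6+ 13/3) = 5564684923/1140360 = 4879.76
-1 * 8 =-8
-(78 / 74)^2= -1521 / 1369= -1.11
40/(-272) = -5/34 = -0.15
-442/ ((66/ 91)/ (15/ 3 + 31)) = -241332/ 11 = -21939.27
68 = 68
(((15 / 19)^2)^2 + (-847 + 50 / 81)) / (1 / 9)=-8930316172 / 1172889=-7613.95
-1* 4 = -4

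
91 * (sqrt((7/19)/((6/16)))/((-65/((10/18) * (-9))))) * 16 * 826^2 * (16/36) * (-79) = -2659373128.63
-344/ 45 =-7.64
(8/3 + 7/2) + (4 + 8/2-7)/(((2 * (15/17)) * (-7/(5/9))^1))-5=212/189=1.12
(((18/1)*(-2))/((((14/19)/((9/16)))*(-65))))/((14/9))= 13851/50960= 0.27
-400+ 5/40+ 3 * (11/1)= -2935/8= -366.88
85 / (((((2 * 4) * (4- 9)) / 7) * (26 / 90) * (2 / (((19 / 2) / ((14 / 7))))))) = -122.29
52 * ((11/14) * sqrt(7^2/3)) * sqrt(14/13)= 22 * sqrt(546)/3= 171.36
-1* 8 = -8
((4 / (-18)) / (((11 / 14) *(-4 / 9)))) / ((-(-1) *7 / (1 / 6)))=1 / 66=0.02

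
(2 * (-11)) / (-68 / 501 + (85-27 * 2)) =-11022 / 15463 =-0.71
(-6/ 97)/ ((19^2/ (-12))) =0.00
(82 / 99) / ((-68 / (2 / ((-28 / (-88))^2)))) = -1804 / 7497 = -0.24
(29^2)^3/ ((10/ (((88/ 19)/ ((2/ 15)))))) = 39258339186/ 19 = 2066228378.21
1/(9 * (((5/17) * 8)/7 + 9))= 119/9999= 0.01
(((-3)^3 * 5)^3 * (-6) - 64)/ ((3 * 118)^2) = 7381093/ 62658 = 117.80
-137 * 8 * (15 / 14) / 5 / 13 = -1644 / 91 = -18.07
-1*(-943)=943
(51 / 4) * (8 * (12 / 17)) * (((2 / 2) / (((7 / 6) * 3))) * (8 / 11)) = 1152 / 77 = 14.96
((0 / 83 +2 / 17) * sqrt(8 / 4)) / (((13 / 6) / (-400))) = -30.72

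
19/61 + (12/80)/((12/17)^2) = 35869/58560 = 0.61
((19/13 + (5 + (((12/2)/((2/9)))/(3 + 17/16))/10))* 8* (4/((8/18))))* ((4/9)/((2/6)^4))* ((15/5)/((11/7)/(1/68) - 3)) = 126064512/236275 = 533.55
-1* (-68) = 68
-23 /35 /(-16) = 23 /560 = 0.04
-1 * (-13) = 13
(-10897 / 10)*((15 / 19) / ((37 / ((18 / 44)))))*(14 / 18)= -228837 / 30932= -7.40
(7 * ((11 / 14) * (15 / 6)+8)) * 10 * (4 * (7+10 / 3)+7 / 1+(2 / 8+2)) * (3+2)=1411275 / 8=176409.38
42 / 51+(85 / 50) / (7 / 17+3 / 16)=50714 / 13855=3.66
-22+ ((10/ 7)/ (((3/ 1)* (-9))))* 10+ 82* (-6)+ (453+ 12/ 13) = -60.61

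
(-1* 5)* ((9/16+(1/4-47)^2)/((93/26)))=-1136785/372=-3055.87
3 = 3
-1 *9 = -9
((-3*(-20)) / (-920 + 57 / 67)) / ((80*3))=-67 / 246332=-0.00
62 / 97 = 0.64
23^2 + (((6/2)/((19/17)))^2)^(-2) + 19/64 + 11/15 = 1147485189263/2164864320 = 530.05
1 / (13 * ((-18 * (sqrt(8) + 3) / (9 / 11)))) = -3 / 286 + sqrt(2) / 143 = -0.00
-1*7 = -7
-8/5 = -1.60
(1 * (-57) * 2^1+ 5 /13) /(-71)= 1477 /923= 1.60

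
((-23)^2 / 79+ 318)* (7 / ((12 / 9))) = 538671 / 316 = 1704.66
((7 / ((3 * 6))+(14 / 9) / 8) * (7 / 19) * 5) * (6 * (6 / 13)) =735 / 247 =2.98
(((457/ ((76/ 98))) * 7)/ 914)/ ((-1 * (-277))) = 343/ 21052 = 0.02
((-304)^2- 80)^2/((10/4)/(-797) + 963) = 13590343412224/1535017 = 8853545.86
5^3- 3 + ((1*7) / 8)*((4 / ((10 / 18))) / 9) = 1227 / 10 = 122.70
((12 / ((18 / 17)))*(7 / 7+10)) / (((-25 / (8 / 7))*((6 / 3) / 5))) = -1496 / 105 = -14.25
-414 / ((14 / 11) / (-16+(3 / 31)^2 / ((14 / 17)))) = 489807747 / 94178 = 5200.87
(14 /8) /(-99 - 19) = -7 /472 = -0.01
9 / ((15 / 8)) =24 / 5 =4.80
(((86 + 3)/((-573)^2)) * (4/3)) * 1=356/984987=0.00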